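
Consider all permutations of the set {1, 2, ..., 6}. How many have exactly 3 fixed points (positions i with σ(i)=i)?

40

Choose which 3 of the 6 are fixed: C(6,3) = 20.
The other 3 form a derangement: !3 = 2.
Total: 20 × 2 = 40.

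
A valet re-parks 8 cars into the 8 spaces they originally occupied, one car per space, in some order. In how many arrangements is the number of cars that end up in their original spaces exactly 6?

Choose which 6 of the 8 are fixed: C(8,6) = 28.
The remaining 2 must be deranged: !2 = 1.
Total: 28 × 1 = 28.

28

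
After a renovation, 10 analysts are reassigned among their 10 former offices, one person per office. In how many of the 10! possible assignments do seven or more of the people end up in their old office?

# with exactly i fixed is C(10,i)·!(10-i); sum over i=7..10:
  i=7: C(10,7)·!3 = 120·2 = 240
  i=8: C(10,8)·!2 = 45·1 = 45
  i=9: C(10,9)·!1 = 10·0 = 0
  i=10: C(10,10)·!0 = 1·1 = 1
Total = 286.

286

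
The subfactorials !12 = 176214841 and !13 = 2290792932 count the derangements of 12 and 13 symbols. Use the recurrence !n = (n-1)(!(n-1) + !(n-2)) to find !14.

!14 = (14-1)·(!13 + !12) = 13·(2290792932 + 176214841) = 13·2467007773 = 32071101049.

32071101049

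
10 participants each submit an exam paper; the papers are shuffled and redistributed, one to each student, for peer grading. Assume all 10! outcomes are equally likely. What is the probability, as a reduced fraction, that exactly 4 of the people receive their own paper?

53/3456

Favorable outcomes: C(10,4)·!6 = 210·265 = 55650.
Total outcomes: 10! = 3628800.
Probability = 55650/3628800 = 53/3456.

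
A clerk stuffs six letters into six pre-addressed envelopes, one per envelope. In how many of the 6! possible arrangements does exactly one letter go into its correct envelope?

264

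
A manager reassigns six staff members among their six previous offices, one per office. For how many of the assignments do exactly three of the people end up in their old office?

Pick the 3 fixed positions: C(6,3) = 20 ways.
The other 3 form a derangement: !3 = 2.
Total: 20 × 2 = 40.

40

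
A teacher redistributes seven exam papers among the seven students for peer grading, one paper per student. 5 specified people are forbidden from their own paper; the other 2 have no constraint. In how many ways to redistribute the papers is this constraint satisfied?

Inclusion-exclusion on the 5 forbidden self-matches:
Σ_{j=0}^{5} (-1)^j C(5,j)(7-j)!
= C(5,0)·7! - C(5,1)·6! + C(5,2)·5! - C(5,3)·4! + C(5,4)·3! - C(5,5)·2!
= 5040 - 3600 + 1200 - 240 + 30 - 2
= 2428

2428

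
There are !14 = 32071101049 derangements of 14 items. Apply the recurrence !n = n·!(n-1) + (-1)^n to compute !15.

!15 = 15·32071101049 - 1 = 481066515734.

481066515734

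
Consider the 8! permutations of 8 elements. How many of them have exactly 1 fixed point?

14832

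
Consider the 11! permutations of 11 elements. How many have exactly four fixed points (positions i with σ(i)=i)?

611820

Pick the 4 fixed positions: C(11,4) = 330 ways.
The remaining 7 must be deranged: !7 = 1854.
Total: 330 × 1854 = 611820.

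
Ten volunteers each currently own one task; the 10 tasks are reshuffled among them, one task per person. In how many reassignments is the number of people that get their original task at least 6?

Sum C(10,i)·!(10-i) for i = 6..10:
  i=6: C(10,6)·!4 = 210·9 = 1890
  i=7: C(10,7)·!3 = 120·2 = 240
  i=8: C(10,8)·!2 = 45·1 = 45
  i=9: C(10,9)·!1 = 10·0 = 0
  i=10: C(10,10)·!0 = 1·1 = 1
Total = 2176.

2176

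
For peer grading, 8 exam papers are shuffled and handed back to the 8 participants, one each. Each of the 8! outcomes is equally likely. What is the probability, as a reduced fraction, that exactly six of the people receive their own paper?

1/1440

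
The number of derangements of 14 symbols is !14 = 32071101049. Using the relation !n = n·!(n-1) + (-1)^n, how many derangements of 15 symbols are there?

481066515734

!15 = 15·32071101049 - 1 = 481066515734.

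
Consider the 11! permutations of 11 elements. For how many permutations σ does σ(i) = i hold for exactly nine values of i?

Pick the 9 fixed positions: C(11,9) = 55 ways.
The other 2 form a derangement: !2 = 1.
Total: 55 × 1 = 55.

55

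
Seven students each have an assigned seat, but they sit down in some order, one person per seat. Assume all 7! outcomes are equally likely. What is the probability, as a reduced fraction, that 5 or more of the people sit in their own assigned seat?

11/2520

Favorable outcomes: Σ_{i≥5} C(7,i)·!(7-i) = 21·1 + 7·0 + 1·1 = 22.
Total outcomes: 7! = 5040.
Probability = 22/5040 = 11/2520.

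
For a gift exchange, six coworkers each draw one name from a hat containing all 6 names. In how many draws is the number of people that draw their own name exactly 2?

135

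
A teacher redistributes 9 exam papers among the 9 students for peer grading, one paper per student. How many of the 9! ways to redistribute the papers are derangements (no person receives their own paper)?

133496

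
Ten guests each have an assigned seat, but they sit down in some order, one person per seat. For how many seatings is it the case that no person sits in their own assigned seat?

1334961

!10 = 10! · Σ_{k=0}^{10} (-1)^k/k!
= 10! - 10!/1! + 10!/2! - 10!/3! + 10!/4! - 10!/5! + 10!/6! - 10!/7! + 10!/8! - 10!/9! + 10!/10!
= 3628800 - 3628800 + 1814400 - 604800 + 151200 - 30240 + 5040 - 720 + 90 - 10 + 1
= 1334961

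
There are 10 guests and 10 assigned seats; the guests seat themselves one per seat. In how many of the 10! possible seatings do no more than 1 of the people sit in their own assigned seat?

# with exactly i fixed is C(10,i)·!(10-i); sum over i=0..1:
  i=0: C(10,0)·!10 = 1·1334961 = 1334961
  i=1: C(10,1)·!9 = 10·133496 = 1334960
Total = 2669921.

2669921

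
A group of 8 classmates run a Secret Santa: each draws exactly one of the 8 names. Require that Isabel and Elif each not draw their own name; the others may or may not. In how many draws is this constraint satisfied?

Let A_j be the event that the j-th constrained one is fixed. By inclusion-exclusion over the 2 events:
Σ_{j=0}^{2} (-1)^j C(2,j)(8-j)!
= C(2,0)·8! - C(2,1)·7! + C(2,2)·6!
= 40320 - 10080 + 720
= 30960

30960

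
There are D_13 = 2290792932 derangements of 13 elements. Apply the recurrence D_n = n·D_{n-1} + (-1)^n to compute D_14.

D_14 = 14·2290792932 + 1 = 32071101049.

32071101049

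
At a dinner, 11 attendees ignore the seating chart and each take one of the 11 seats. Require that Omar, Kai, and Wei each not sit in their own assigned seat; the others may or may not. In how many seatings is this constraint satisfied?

30078720

Inclusion-exclusion on the 3 forbidden self-matches:
Σ_{j=0}^{3} (-1)^j C(3,j)(11-j)!
= C(3,0)·11! - C(3,1)·10! + C(3,2)·9! - C(3,3)·8!
= 39916800 - 10886400 + 1088640 - 40320
= 30078720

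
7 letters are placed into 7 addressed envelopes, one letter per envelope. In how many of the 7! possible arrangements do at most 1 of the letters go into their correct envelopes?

# with exactly i fixed is C(7,i)·!(7-i); sum over i=0..1:
  i=0: C(7,0)·!7 = 1·1854 = 1854
  i=1: C(7,1)·!6 = 7·265 = 1855
Total = 3709.

3709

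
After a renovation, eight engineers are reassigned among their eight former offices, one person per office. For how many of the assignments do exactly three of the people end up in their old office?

Choose which 3 of the 8 are fixed: C(8,3) = 56.
The other 5 form a derangement: !5 = 44.
Total: 56 × 44 = 2464.

2464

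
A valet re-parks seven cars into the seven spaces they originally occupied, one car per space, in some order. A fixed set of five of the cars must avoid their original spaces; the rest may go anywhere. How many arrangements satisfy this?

2428

Let A_j be the event that the j-th constrained one is fixed. By inclusion-exclusion over the 5 events:
Σ_{j=0}^{5} (-1)^j C(5,j)(7-j)!
= C(5,0)·7! - C(5,1)·6! + C(5,2)·5! - C(5,3)·4! + C(5,4)·3! - C(5,5)·2!
= 5040 - 3600 + 1200 - 240 + 30 - 2
= 2428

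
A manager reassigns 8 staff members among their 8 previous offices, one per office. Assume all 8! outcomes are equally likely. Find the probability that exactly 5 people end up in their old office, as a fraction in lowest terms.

1/360

Favorable outcomes: C(8,5)·!3 = 56·2 = 112.
Total outcomes: 8! = 40320.
Probability = 112/40320 = 1/360.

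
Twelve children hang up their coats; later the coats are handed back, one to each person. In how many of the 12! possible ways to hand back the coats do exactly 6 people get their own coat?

244860

Choose which 6 of the 12 are fixed: C(12,6) = 924.
The other 6 form a derangement: !6 = 265.
Total: 924 × 265 = 244860.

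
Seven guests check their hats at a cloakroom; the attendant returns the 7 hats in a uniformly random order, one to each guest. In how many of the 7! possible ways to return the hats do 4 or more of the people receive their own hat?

# with exactly i fixed is C(7,i)·!(7-i); sum over i=4..7:
  i=4: C(7,4)·!3 = 35·2 = 70
  i=5: C(7,5)·!2 = 21·1 = 21
  i=6: C(7,6)·!1 = 7·0 = 0
  i=7: C(7,7)·!0 = 1·1 = 1
Total = 92.

92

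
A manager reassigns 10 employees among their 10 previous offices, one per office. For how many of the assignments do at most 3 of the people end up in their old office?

3559886

Sum C(10,i)·!(10-i) for i = 0..3:
  i=0: C(10,0)·!10 = 1·1334961 = 1334961
  i=1: C(10,1)·!9 = 10·133496 = 1334960
  i=2: C(10,2)·!8 = 45·14833 = 667485
  i=3: C(10,3)·!7 = 120·1854 = 222480
Total = 3559886.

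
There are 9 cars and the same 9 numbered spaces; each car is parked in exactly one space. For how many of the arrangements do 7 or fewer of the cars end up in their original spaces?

Sum C(9,i)·!(9-i) for i = 0..7:
  i=0: C(9,0)·!9 = 1·133496 = 133496
  i=1: C(9,1)·!8 = 9·14833 = 133497
  i=2: C(9,2)·!7 = 36·1854 = 66744
  i=3: C(9,3)·!6 = 84·265 = 22260
  i=4: C(9,4)·!5 = 126·44 = 5544
  i=5: C(9,5)·!4 = 126·9 = 1134
  i=6: C(9,6)·!3 = 84·2 = 168
  i=7: C(9,7)·!2 = 36·1 = 36
Total = 362879.

362879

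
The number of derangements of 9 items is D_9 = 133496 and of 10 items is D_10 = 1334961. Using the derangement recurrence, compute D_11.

14684570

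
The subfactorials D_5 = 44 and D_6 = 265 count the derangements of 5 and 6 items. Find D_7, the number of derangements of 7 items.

1854

D_7 = (7-1)·(D_6 + D_5) = 6·(265 + 44) = 6·309 = 1854.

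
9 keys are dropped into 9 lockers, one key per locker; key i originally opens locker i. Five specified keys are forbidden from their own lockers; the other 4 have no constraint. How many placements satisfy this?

205056

Inclusion-exclusion on the 5 forbidden self-matches:
Σ_{j=0}^{5} (-1)^j C(5,j)(9-j)!
= C(5,0)·9! - C(5,1)·8! + C(5,2)·7! - C(5,3)·6! + C(5,4)·5! - C(5,5)·4!
= 362880 - 201600 + 50400 - 7200 + 600 - 24
= 205056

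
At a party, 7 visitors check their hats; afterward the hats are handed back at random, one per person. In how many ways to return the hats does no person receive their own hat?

The number of derangements of 7 is !7 = Σ_{k=0}^{7} (-1)^k·7!/k!
= 7! - 7!/1! + 7!/2! - 7!/3! + 7!/4! - 7!/5! + 7!/6! - 7!/7!
= 5040 - 5040 + 2520 - 840 + 210 - 42 + 7 - 1
= 1854

1854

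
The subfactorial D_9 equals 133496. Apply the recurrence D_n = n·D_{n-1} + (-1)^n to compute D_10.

D_10 = 10·133496 + 1 = 1334961.

1334961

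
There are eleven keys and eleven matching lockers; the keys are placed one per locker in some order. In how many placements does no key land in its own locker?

14684570

By inclusion-exclusion, !11 = Σ (-1)^k · 11!/k! for k=0..11
= 11! - 11!/1! + 11!/2! - 11!/3! + 11!/4! - 11!/5! + 11!/6! - 11!/7! + 11!/8! - 11!/9! + 11!/10! - 11!/11!
= 39916800 - 39916800 + 19958400 - 6652800 + 1663200 - 332640 + 55440 - 7920 + 990 - 110 + 11 - 1
= 14684570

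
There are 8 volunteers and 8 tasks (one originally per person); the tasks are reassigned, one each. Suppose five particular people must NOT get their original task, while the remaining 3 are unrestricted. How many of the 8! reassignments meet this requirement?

21234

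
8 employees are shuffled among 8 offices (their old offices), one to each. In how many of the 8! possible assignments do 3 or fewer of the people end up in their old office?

39549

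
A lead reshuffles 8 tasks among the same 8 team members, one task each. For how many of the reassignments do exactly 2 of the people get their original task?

7420

Pick the 2 fixed positions: C(8,2) = 28 ways.
The other 6 form a derangement: !6 = 265.
Total: 28 × 265 = 7420.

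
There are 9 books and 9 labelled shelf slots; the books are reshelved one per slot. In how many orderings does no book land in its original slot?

133496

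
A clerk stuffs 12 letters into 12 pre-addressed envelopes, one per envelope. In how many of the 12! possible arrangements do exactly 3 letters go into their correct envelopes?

29369120

Pick the 3 fixed positions: C(12,3) = 220 ways.
The remaining 9 must be deranged: !9 = 133496.
Total: 220 × 133496 = 29369120.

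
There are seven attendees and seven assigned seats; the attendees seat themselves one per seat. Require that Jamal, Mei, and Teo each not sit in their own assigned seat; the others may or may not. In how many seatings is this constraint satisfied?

3216

Inclusion-exclusion on the 3 forbidden self-matches:
Σ_{j=0}^{3} (-1)^j C(3,j)(7-j)!
= C(3,0)·7! - C(3,1)·6! + C(3,2)·5! - C(3,3)·4!
= 5040 - 2160 + 360 - 24
= 3216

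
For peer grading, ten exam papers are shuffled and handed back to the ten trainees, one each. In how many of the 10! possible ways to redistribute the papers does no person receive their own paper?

The number of derangements of 10 is !10 = Σ_{k=0}^{10} (-1)^k·10!/k!
= 10! - 10!/1! + 10!/2! - 10!/3! + 10!/4! - 10!/5! + 10!/6! - 10!/7! + 10!/8! - 10!/9! + 10!/10!
= 3628800 - 3628800 + 1814400 - 604800 + 151200 - 30240 + 5040 - 720 + 90 - 10 + 1
= 1334961

1334961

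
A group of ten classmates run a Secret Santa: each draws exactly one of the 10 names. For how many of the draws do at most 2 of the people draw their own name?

Sum C(10,i)·!(10-i) for i = 0..2:
  i=0: C(10,0)·!10 = 1·1334961 = 1334961
  i=1: C(10,1)·!9 = 10·133496 = 1334960
  i=2: C(10,2)·!8 = 45·14833 = 667485
Total = 3337406.

3337406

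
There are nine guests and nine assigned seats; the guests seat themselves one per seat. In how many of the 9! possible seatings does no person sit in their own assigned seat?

133496

!9 is the nearest integer to 9!/e.
9! = 362880, and 362880/e ≈ 133496.09, so !9 = 133496.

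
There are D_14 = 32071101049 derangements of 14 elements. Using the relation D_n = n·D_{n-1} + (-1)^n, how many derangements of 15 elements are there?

481066515734

D_15 = 15·32071101049 - 1 = 481066515734.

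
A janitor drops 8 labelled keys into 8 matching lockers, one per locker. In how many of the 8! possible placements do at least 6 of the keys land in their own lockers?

29

Sum C(8,i)·!(8-i) for i = 6..8:
  i=6: C(8,6)·!2 = 28·1 = 28
  i=7: C(8,7)·!1 = 8·0 = 0
  i=8: C(8,8)·!0 = 1·1 = 1
Total = 29.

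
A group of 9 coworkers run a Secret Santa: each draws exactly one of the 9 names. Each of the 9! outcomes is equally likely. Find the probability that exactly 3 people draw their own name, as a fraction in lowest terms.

53/864

Favorable outcomes: C(9,3)·!6 = 84·265 = 22260.
Total outcomes: 9! = 362880.
Probability = 22260/362880 = 53/864.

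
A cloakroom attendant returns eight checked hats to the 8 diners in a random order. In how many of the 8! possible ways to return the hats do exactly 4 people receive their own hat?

630

Choose which 4 of the 8 are fixed: C(8,4) = 70.
The other 4 form a derangement: !4 = 9.
Total: 70 × 9 = 630.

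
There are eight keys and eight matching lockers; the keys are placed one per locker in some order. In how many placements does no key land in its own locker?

14833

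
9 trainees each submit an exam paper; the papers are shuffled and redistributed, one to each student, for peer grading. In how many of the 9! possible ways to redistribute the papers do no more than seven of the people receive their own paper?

Sum C(9,i)·!(9-i) for i = 0..7:
  i=0: C(9,0)·!9 = 1·133496 = 133496
  i=1: C(9,1)·!8 = 9·14833 = 133497
  i=2: C(9,2)·!7 = 36·1854 = 66744
  i=3: C(9,3)·!6 = 84·265 = 22260
  i=4: C(9,4)·!5 = 126·44 = 5544
  i=5: C(9,5)·!4 = 126·9 = 1134
  i=6: C(9,6)·!3 = 84·2 = 168
  i=7: C(9,7)·!2 = 36·1 = 36
Total = 362879.

362879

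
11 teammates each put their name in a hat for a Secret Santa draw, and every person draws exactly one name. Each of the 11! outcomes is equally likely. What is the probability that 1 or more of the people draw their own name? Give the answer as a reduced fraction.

2523223/3991680

Favorable outcomes: Σ_{i≥1} C(11,i)·!(11-i) = 11·1334961 + 55·133496 + 165·14833 + 330·1854 + 462·265 + 462·44 + 330·9 + 165·2 + 55·1 + 11·0 + 1·1 = 25232230.
Total outcomes: 11! = 39916800.
Probability = 25232230/39916800 = 2523223/3991680.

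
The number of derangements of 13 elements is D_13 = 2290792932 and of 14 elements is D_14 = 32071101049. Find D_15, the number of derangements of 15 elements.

481066515734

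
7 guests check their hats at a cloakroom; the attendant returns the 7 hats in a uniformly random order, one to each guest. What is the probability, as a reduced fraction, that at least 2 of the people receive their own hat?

1331/5040

Favorable outcomes: Σ_{i≥2} C(7,i)·!(7-i) = 21·44 + 35·9 + 35·2 + 21·1 + 7·0 + 1·1 = 1331.
Total outcomes: 7! = 5040.
Probability = 1331/5040 = 1331/5040.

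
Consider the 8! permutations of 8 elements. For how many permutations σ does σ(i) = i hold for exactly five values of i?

112

Pick the 5 fixed positions: C(8,5) = 56 ways.
The remaining 3 must be deranged: !3 = 2.
Total: 56 × 2 = 112.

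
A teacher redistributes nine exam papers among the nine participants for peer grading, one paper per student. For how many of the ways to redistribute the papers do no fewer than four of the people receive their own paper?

6883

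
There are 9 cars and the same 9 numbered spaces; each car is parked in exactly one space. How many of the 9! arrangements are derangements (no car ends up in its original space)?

!9 = 9! · Σ_{k=0}^{9} (-1)^k/k!
= 9! - 9!/1! + 9!/2! - 9!/3! + 9!/4! - 9!/5! + 9!/6! - 9!/7! + 9!/8! - 9!/9!
= 362880 - 362880 + 181440 - 60480 + 15120 - 3024 + 504 - 72 + 9 - 1
= 133496

133496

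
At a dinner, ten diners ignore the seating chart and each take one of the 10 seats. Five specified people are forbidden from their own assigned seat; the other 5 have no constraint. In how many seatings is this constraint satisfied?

2170680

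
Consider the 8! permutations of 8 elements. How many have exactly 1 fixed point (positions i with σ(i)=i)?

14832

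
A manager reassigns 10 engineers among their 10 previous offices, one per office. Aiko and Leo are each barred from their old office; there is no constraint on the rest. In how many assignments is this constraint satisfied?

2943360

Inclusion-exclusion on the 2 forbidden self-matches:
Σ_{j=0}^{2} (-1)^j C(2,j)(10-j)!
= C(2,0)·10! - C(2,1)·9! + C(2,2)·8!
= 3628800 - 725760 + 40320
= 2943360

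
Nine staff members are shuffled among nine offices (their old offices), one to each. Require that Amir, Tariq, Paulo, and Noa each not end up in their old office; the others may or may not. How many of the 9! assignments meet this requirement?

229080

Let A_j be the event that the j-th constrained one is fixed. By inclusion-exclusion over the 4 events:
Σ_{j=0}^{4} (-1)^j C(4,j)(9-j)!
= C(4,0)·9! - C(4,1)·8! + C(4,2)·7! - C(4,3)·6! + C(4,4)·5!
= 362880 - 161280 + 30240 - 2880 + 120
= 229080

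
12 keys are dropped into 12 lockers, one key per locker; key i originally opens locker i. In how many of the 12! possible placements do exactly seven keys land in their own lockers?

Choose which 7 of the 12 are fixed: C(12,7) = 792.
The remaining 5 must be deranged: !5 = 44.
Total: 792 × 44 = 34848.

34848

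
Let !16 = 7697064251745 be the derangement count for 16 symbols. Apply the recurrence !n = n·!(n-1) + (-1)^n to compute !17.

!17 = 17·7697064251745 - 1 = 130850092279664.

130850092279664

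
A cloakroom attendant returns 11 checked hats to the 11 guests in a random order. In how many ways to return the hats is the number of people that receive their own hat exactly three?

2447445

Choose which 3 of the 11 are fixed: C(11,3) = 165.
The remaining 8 must be deranged: !8 = 14833.
Total: 165 × 14833 = 2447445.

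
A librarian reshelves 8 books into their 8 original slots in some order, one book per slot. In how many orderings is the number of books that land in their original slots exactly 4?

630

Pick the 4 fixed positions: C(8,4) = 70 ways.
The other 4 form a derangement: !4 = 9.
Total: 70 × 9 = 630.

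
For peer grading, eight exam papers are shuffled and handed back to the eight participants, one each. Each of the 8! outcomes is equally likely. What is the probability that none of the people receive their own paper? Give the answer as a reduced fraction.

Favorable outcomes: !8 = 14833.
Total outcomes: 8! = 40320.
Probability = 14833/40320 = 2119/5760.

2119/5760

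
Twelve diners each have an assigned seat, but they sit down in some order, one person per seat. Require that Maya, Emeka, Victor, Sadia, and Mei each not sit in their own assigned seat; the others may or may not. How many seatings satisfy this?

Let A_j be the event that the j-th constrained one is fixed. By inclusion-exclusion over the 5 events:
Σ_{j=0}^{5} (-1)^j C(5,j)(12-j)!
= C(5,0)·12! - C(5,1)·11! + C(5,2)·10! - C(5,3)·9! + C(5,4)·8! - C(5,5)·7!
= 479001600 - 199584000 + 36288000 - 3628800 + 201600 - 5040
= 312273360

312273360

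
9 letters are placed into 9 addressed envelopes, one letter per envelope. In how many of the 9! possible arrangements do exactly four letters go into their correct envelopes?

5544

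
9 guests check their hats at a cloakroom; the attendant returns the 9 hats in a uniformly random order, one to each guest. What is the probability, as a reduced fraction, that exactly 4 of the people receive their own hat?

11/720

Favorable outcomes: C(9,4)·!5 = 126·44 = 5544.
Total outcomes: 9! = 362880.
Probability = 5544/362880 = 11/720.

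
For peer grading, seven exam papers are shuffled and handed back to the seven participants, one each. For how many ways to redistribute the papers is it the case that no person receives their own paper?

1854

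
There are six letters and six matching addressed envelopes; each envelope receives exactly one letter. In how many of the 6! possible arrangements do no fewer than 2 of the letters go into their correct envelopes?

191

Sum C(6,i)·!(6-i) for i = 2..6:
  i=2: C(6,2)·!4 = 15·9 = 135
  i=3: C(6,3)·!3 = 20·2 = 40
  i=4: C(6,4)·!2 = 15·1 = 15
  i=5: C(6,5)·!1 = 6·0 = 0
  i=6: C(6,6)·!0 = 1·1 = 1
Total = 191.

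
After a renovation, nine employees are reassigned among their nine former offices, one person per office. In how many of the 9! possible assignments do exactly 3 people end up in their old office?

22260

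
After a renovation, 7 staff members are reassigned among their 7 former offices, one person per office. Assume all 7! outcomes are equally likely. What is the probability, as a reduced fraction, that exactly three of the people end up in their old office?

1/16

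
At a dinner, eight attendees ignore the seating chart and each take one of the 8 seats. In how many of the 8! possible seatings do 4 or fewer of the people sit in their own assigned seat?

40179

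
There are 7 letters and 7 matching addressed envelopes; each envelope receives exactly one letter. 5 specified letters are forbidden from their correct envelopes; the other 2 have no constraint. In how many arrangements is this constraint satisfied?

2428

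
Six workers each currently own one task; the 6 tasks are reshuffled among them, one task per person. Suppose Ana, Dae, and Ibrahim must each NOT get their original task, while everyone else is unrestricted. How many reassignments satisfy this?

Inclusion-exclusion on the 3 forbidden self-matches:
Σ_{j=0}^{3} (-1)^j C(3,j)(6-j)!
= C(3,0)·6! - C(3,1)·5! + C(3,2)·4! - C(3,3)·3!
= 720 - 360 + 72 - 6
= 426

426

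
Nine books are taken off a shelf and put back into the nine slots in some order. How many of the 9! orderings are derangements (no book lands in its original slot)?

133496

The subfactorial !9 = [9!/e] (nearest integer).
9! = 362880, and 362880/e ≈ 133496.09, so !9 = 133496.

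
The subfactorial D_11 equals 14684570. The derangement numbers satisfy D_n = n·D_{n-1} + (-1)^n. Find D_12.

176214841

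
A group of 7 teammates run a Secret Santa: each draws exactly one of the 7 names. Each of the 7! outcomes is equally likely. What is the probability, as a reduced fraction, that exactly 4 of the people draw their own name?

1/72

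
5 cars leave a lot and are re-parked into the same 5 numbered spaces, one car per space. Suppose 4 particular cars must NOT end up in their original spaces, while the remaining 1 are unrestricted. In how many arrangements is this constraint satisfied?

Inclusion-exclusion on the 4 forbidden self-matches:
Σ_{j=0}^{4} (-1)^j C(4,j)(5-j)!
= C(4,0)·5! - C(4,1)·4! + C(4,2)·3! - C(4,3)·2! + C(4,4)·1!
= 120 - 96 + 36 - 8 + 1
= 53

53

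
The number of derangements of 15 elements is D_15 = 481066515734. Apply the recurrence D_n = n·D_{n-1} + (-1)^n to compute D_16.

D_16 = 16·481066515734 + 1 = 7697064251745.

7697064251745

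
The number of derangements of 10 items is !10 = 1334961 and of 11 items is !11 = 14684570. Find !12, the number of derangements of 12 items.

176214841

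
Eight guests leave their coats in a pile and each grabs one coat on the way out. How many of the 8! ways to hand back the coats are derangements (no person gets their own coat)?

14833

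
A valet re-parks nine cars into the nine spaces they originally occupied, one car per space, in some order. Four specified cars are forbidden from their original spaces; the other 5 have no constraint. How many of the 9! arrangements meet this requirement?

229080

Inclusion-exclusion on the 4 forbidden self-matches:
Σ_{j=0}^{4} (-1)^j C(4,j)(9-j)!
= C(4,0)·9! - C(4,1)·8! + C(4,2)·7! - C(4,3)·6! + C(4,4)·5!
= 362880 - 161280 + 30240 - 2880 + 120
= 229080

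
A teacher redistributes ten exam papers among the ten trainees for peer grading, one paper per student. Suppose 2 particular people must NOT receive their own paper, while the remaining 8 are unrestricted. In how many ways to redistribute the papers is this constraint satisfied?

Inclusion-exclusion on the 2 forbidden self-matches:
Σ_{j=0}^{2} (-1)^j C(2,j)(10-j)!
= C(2,0)·10! - C(2,1)·9! + C(2,2)·8!
= 3628800 - 725760 + 40320
= 2943360

2943360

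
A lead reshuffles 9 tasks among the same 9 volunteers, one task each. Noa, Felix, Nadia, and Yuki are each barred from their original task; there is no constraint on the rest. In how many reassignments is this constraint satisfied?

Let A_j be the event that the j-th constrained one is fixed. By inclusion-exclusion over the 4 events:
Σ_{j=0}^{4} (-1)^j C(4,j)(9-j)!
= C(4,0)·9! - C(4,1)·8! + C(4,2)·7! - C(4,3)·6! + C(4,4)·5!
= 362880 - 161280 + 30240 - 2880 + 120
= 229080

229080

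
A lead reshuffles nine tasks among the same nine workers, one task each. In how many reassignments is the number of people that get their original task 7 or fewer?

362879

# with exactly i fixed is C(9,i)·!(9-i); sum over i=0..7:
  i=0: C(9,0)·!9 = 1·133496 = 133496
  i=1: C(9,1)·!8 = 9·14833 = 133497
  i=2: C(9,2)·!7 = 36·1854 = 66744
  i=3: C(9,3)·!6 = 84·265 = 22260
  i=4: C(9,4)·!5 = 126·44 = 5544
  i=5: C(9,5)·!4 = 126·9 = 1134
  i=6: C(9,6)·!3 = 84·2 = 168
  i=7: C(9,7)·!2 = 36·1 = 36
Total = 362879.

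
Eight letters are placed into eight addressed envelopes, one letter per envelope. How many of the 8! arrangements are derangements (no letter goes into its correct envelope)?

14833

The number of derangements of 8 is !8 = Σ_{k=0}^{8} (-1)^k·8!/k!
= 8! - 8!/1! + 8!/2! - 8!/3! + 8!/4! - 8!/5! + 8!/6! - 8!/7! + 8!/8!
= 40320 - 40320 + 20160 - 6720 + 1680 - 336 + 56 - 8 + 1
= 14833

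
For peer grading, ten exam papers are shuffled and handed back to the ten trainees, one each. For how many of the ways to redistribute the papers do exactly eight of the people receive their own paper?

Pick the 8 fixed positions: C(10,8) = 45 ways.
The other 2 form a derangement: !2 = 1.
Total: 45 × 1 = 45.

45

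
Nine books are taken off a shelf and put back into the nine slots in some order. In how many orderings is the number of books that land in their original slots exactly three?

22260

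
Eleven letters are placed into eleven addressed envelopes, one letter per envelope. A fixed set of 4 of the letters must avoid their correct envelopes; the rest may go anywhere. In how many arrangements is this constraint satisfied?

Inclusion-exclusion on the 4 forbidden self-matches:
Σ_{j=0}^{4} (-1)^j C(4,j)(11-j)!
= C(4,0)·11! - C(4,1)·10! + C(4,2)·9! - C(4,3)·8! + C(4,4)·7!
= 39916800 - 14515200 + 2177280 - 161280 + 5040
= 27422640

27422640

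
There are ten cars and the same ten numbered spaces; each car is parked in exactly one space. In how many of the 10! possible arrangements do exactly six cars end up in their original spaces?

1890

Pick the 6 fixed positions: C(10,6) = 210 ways.
The remaining 4 must be deranged: !4 = 9.
Total: 210 × 9 = 1890.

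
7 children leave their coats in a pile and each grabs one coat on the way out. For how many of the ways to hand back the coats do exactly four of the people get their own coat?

70

Choose which 4 of the 7 are fixed: C(7,4) = 35.
The other 3 form a derangement: !3 = 2.
Total: 35 × 2 = 70.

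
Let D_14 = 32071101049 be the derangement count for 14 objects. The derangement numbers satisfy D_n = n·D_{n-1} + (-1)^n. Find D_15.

481066515734

D_15 = 15·32071101049 - 1 = 481066515734.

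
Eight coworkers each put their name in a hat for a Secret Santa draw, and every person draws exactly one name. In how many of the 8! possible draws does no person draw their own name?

Use !n = n·!(n-1) + (-1)^n.
!8 = 8·1854 + 1 = 14833

14833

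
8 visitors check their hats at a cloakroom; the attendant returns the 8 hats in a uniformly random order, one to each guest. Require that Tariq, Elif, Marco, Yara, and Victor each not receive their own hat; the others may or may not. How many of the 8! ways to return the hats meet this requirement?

Let A_j be the event that the j-th constrained one is fixed. By inclusion-exclusion over the 5 events:
Σ_{j=0}^{5} (-1)^j C(5,j)(8-j)!
= C(5,0)·8! - C(5,1)·7! + C(5,2)·6! - C(5,3)·5! + C(5,4)·4! - C(5,5)·3!
= 40320 - 25200 + 7200 - 1200 + 120 - 6
= 21234

21234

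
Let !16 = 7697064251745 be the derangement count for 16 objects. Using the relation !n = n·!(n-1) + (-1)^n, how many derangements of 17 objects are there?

130850092279664

!17 = 17·7697064251745 - 1 = 130850092279664.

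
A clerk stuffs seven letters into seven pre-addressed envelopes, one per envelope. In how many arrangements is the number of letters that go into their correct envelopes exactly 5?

Choose which 5 of the 7 are fixed: C(7,5) = 21.
The remaining 2 must be deranged: !2 = 1.
Total: 21 × 1 = 21.

21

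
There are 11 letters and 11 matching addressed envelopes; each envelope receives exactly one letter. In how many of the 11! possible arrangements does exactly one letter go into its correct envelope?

14684571

Choose which one of the 11 is fixed: C(11,1) = 11.
The other 10 form a derangement: !10 = 1334961.
Total: 11 × 1334961 = 14684571.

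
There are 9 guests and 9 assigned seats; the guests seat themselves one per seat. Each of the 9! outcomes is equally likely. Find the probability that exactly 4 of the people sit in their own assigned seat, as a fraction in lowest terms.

Favorable outcomes: C(9,4)·!5 = 126·44 = 5544.
Total outcomes: 9! = 362880.
Probability = 5544/362880 = 11/720.

11/720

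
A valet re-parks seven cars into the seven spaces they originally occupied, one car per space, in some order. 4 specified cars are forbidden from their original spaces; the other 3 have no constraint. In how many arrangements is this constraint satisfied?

2790

Let A_j be the event that the j-th constrained one is fixed. By inclusion-exclusion over the 4 events:
Σ_{j=0}^{4} (-1)^j C(4,j)(7-j)!
= C(4,0)·7! - C(4,1)·6! + C(4,2)·5! - C(4,3)·4! + C(4,4)·3!
= 5040 - 2880 + 720 - 96 + 6
= 2790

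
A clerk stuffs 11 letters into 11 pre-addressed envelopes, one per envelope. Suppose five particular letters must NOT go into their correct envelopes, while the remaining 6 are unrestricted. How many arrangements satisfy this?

Let A_j be the event that the j-th constrained one is fixed. By inclusion-exclusion over the 5 events:
Σ_{j=0}^{5} (-1)^j C(5,j)(11-j)!
= C(5,0)·11! - C(5,1)·10! + C(5,2)·9! - C(5,3)·8! + C(5,4)·7! - C(5,5)·6!
= 39916800 - 18144000 + 3628800 - 403200 + 25200 - 720
= 25022880

25022880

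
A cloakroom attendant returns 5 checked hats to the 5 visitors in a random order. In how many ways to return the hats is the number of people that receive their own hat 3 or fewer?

Sum C(5,i)·!(5-i) for i = 0..3:
  i=0: C(5,0)·!5 = 1·44 = 44
  i=1: C(5,1)·!4 = 5·9 = 45
  i=2: C(5,2)·!3 = 10·2 = 20
  i=3: C(5,3)·!2 = 10·1 = 10
Total = 119.

119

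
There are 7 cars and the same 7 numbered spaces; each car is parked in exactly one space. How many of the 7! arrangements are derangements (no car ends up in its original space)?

1854

!7 is the nearest integer to 7!/e.
7! = 5040, and 5040/e ≈ 1854.11, so !7 = 1854.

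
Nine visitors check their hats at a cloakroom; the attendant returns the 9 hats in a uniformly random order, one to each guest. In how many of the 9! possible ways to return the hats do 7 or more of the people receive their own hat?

37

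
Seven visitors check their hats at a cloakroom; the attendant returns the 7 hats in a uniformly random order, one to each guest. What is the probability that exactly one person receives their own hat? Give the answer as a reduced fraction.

Favorable outcomes: C(7,1)·!6 = 7·265 = 1855.
Total outcomes: 7! = 5040.
Probability = 1855/5040 = 53/144.

53/144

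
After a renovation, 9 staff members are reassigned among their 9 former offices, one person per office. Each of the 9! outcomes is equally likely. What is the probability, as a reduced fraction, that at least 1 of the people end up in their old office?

28673/45360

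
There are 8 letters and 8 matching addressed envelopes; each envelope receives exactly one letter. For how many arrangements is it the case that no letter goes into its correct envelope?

14833

The subfactorial !8 = [8!/e] (nearest integer).
8! = 40320, and 40320/e ≈ 14832.90, so !8 = 14833.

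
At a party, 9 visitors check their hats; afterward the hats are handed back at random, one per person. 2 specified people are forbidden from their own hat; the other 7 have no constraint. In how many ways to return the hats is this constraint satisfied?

287280

Inclusion-exclusion on the 2 forbidden self-matches:
Σ_{j=0}^{2} (-1)^j C(2,j)(9-j)!
= C(2,0)·9! - C(2,1)·8! + C(2,2)·7!
= 362880 - 80640 + 5040
= 287280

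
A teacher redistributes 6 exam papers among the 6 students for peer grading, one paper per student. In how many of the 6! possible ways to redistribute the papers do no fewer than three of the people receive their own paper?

56

Sum C(6,i)·!(6-i) for i = 3..6:
  i=3: C(6,3)·!3 = 20·2 = 40
  i=4: C(6,4)·!2 = 15·1 = 15
  i=5: C(6,5)·!1 = 6·0 = 0
  i=6: C(6,6)·!0 = 1·1 = 1
Total = 56.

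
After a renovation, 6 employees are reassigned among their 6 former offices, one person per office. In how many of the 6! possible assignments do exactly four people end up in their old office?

15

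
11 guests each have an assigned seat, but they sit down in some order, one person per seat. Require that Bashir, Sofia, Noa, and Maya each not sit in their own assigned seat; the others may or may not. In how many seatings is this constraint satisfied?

Inclusion-exclusion on the 4 forbidden self-matches:
Σ_{j=0}^{4} (-1)^j C(4,j)(11-j)!
= C(4,0)·11! - C(4,1)·10! + C(4,2)·9! - C(4,3)·8! + C(4,4)·7!
= 39916800 - 14515200 + 2177280 - 161280 + 5040
= 27422640

27422640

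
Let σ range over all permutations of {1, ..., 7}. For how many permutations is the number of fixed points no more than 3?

# with exactly i fixed is C(7,i)·!(7-i); sum over i=0..3:
  i=0: C(7,0)·!7 = 1·1854 = 1854
  i=1: C(7,1)·!6 = 7·265 = 1855
  i=2: C(7,2)·!5 = 21·44 = 924
  i=3: C(7,3)·!4 = 35·9 = 315
Total = 4948.

4948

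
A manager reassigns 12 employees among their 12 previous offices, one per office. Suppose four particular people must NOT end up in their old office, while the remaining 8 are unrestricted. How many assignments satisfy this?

339696000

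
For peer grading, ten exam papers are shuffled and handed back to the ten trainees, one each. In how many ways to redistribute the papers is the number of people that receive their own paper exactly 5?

11088

Choose which 5 of the 10 are fixed: C(10,5) = 252.
The remaining 5 must be deranged: !5 = 44.
Total: 252 × 44 = 11088.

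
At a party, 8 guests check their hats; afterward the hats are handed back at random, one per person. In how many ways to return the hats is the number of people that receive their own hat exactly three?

Choose which 3 of the 8 are fixed: C(8,3) = 56.
The other 5 form a derangement: !5 = 44.
Total: 56 × 44 = 2464.

2464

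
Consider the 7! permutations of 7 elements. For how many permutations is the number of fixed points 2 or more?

1331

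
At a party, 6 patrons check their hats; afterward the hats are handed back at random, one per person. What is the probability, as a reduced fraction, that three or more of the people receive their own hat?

Favorable outcomes: Σ_{i≥3} C(6,i)·!(6-i) = 20·2 + 15·1 + 6·0 + 1·1 = 56.
Total outcomes: 6! = 720.
Probability = 56/720 = 7/90.

7/90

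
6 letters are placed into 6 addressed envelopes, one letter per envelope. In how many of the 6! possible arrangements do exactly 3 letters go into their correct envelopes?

40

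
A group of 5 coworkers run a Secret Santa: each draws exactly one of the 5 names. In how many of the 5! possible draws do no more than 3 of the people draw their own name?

119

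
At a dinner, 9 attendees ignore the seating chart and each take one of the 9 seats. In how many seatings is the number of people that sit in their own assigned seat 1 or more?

229384

# with exactly i fixed is C(9,i)·!(9-i); sum over i=1..9:
  i=1: C(9,1)·!8 = 9·14833 = 133497
  i=2: C(9,2)·!7 = 36·1854 = 66744
  i=3: C(9,3)·!6 = 84·265 = 22260
  i=4: C(9,4)·!5 = 126·44 = 5544
  i=5: C(9,5)·!4 = 126·9 = 1134
  i=6: C(9,6)·!3 = 84·2 = 168
  i=7: C(9,7)·!2 = 36·1 = 36
  i=8: C(9,8)·!1 = 9·0 = 0
  i=9: C(9,9)·!0 = 1·1 = 1
Total = 229384.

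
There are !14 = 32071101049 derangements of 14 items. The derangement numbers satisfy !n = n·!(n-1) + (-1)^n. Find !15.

481066515734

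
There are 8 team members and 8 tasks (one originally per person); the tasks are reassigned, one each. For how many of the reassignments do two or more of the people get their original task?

10655

# with exactly i fixed is C(8,i)·!(8-i); sum over i=2..8:
  i=2: C(8,2)·!6 = 28·265 = 7420
  i=3: C(8,3)·!5 = 56·44 = 2464
  i=4: C(8,4)·!4 = 70·9 = 630
  i=5: C(8,5)·!3 = 56·2 = 112
  i=6: C(8,6)·!2 = 28·1 = 28
  i=7: C(8,7)·!1 = 8·0 = 0
  i=8: C(8,8)·!0 = 1·1 = 1
Total = 10655.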